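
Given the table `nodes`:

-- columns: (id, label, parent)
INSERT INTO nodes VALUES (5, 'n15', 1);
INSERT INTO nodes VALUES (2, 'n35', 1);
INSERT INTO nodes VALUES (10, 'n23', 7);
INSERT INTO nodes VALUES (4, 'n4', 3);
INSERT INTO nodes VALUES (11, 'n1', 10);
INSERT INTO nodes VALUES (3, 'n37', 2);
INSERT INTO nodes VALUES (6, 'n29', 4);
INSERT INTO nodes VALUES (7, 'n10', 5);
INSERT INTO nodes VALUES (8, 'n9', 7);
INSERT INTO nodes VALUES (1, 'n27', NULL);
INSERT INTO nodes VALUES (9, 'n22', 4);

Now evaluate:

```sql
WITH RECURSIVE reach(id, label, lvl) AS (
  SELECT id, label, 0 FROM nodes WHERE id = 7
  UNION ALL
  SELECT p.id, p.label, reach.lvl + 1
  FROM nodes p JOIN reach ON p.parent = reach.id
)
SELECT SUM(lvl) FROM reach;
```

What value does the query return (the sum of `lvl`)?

Base: id=7 (n10) at lvl 0.
Iteration 1: rows with parent in {7} -> n9 (id 8, lvl 1), n23 (id 10, lvl 1).
Iteration 2: rows with parent in {8,10} -> n1 (id 11, lvl 2).
Iteration 3: no rows with parent in {11}; recursion stops.
SUM(lvl) = 0 + 1 + 1 + 2 = 4.

4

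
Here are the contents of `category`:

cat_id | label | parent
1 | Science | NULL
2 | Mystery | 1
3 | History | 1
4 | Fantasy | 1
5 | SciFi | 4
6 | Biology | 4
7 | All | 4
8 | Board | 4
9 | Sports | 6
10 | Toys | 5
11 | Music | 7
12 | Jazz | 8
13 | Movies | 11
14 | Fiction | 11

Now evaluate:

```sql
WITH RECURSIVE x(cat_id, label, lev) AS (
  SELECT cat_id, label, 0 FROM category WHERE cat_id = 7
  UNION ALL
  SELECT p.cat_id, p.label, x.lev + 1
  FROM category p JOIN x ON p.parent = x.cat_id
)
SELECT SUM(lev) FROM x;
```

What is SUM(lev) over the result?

Base: cat_id=7 (All) at lev 0.
Iteration 1: rows with parent in {7} -> Music (id 11, lev 1).
Iteration 2: rows with parent in {11} -> Movies (id 13, lev 2), Fiction (id 14, lev 2).
Iteration 3: no rows with parent in {13,14}; recursion stops.
SUM(lev) = 0 + 1 + 2 + 2 = 5.

5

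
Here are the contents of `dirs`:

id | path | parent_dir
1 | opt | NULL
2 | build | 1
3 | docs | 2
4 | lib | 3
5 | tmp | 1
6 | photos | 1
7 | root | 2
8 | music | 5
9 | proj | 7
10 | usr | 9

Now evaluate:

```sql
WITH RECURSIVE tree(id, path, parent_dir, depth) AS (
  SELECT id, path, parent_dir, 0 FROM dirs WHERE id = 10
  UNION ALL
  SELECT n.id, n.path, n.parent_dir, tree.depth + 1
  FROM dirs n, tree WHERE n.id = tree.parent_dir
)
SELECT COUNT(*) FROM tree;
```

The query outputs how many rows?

Base: id=10 (usr), parent_dir=9, depth 0.
Iteration 1: join on id=9 -> proj (id 9, parent_dir=7, depth 1).
Iteration 2: join on id=7 -> root (id 7, parent_dir=2, depth 2).
Iteration 3: join on id=2 -> build (id 2, parent_dir=1, depth 3).
Iteration 4: join on id=1 -> opt (id 1, parent_dir=NULL, depth 4).
Iteration 5: parent_dir is NULL; no match; recursion stops.
Total rows emitted: 5.

5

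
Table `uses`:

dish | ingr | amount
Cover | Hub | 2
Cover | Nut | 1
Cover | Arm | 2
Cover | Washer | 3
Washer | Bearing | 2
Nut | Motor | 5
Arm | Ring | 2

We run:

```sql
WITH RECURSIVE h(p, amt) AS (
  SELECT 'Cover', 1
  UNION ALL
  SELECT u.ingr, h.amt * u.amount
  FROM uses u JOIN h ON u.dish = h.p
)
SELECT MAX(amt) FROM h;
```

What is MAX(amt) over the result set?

Base: (Cover, amt=1).
Iteration 1: components of {Cover} -> Arm = 1*2 = 2, Hub = 1*2 = 2, Nut = 1*1 = 1, Washer = 1*3 = 3.
Iteration 2: components of {Arm,Hub,Nut,Washer} -> Bearing = 3*2 = 6, Motor = 1*5 = 5, Ring = 2*2 = 4.
Iteration 3: no further components; recursion stops.
amt values: 1, 2, 1, 2, 3, 5, 4, 6; the maximum is 6.

6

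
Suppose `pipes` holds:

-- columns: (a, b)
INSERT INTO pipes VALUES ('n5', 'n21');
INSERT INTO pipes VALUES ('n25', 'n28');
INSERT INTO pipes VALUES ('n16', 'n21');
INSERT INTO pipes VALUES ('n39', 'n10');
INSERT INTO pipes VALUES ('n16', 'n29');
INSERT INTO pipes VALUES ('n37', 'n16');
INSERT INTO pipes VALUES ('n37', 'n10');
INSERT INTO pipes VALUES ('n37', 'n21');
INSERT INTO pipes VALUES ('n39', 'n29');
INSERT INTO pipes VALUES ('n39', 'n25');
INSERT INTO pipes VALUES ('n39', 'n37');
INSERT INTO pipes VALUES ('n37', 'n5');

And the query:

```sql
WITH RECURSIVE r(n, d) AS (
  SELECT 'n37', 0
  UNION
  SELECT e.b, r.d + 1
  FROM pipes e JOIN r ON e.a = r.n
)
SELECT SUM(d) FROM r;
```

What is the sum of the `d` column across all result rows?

Base: (n37, d=0).
Iteration 1: edges from {n37} -> (n10, d=1), (n16, d=1), (n21, d=1), (n5, d=1).
Iteration 2: edges from {n10,n16,n21,n5} -> (n21, d=2), (n29, d=2). [UNION drops 1 duplicate row(s)]
Iteration 3: no outgoing edges from {n21,n29}; recursion stops.
SUM(d) = 0 + 1 + 1 + 1 + 1 + 2 + 2 = 8.

8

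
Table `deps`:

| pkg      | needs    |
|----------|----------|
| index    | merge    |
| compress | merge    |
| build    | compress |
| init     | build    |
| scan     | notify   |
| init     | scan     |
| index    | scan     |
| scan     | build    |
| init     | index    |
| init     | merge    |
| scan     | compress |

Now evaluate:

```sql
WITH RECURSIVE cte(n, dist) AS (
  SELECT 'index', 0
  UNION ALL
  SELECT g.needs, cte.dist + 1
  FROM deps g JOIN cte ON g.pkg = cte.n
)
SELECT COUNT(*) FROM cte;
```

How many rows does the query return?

Base: (index, dist=0).
Iteration 1: edges from {index} -> (merge, dist=1), (scan, dist=1).
Iteration 2: edges from {merge,scan} -> (build, dist=2), (compress, dist=2), (notify, dist=2).
Iteration 3: edges from {build,compress,notify} -> (compress, dist=3), (merge, dist=3).
Iteration 4: edges from {compress,merge} -> (merge, dist=4).
Iteration 5: no outgoing edges from {merge}; recursion stops.
Total rows emitted: 9.

9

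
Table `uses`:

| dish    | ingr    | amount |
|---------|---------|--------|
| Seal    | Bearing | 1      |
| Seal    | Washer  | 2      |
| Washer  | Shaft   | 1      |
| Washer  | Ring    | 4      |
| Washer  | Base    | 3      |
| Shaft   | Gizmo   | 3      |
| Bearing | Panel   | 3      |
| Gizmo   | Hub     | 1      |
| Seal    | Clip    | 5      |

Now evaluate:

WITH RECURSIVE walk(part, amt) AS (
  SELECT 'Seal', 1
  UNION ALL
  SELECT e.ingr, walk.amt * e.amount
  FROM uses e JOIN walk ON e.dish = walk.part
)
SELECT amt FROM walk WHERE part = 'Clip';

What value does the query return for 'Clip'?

Base: (Seal, amt=1).
Iteration 1: components of {Seal} -> Bearing = 1*1 = 1, Clip = 1*5 = 5, Washer = 1*2 = 2.
Iteration 2: components of {Bearing,Clip,Washer} -> Base = 2*3 = 6, Panel = 1*3 = 3, Ring = 2*4 = 8, Shaft = 2*1 = 2.
Iteration 3: components of {Base,Panel,Ring,Shaft} -> Gizmo = 2*3 = 6.
Iteration 4: components of {Gizmo} -> Hub = 6*1 = 6.
Iteration 5: no further components; recursion stops.

5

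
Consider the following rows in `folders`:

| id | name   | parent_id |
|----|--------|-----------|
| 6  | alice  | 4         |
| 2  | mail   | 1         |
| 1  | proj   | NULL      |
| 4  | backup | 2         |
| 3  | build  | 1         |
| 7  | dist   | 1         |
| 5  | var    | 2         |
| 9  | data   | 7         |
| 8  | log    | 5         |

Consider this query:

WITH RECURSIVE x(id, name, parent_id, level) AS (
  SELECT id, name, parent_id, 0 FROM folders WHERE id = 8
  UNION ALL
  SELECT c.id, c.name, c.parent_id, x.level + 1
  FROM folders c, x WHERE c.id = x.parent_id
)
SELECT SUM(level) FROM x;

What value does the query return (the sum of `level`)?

6

Base: id=8 (log), parent_id=5, level 0.
Iteration 1: join on id=5 -> var (id 5, parent_id=2, level 1).
Iteration 2: join on id=2 -> mail (id 2, parent_id=1, level 2).
Iteration 3: join on id=1 -> proj (id 1, parent_id=NULL, level 3).
Iteration 4: parent_id is NULL; no match; recursion stops.
SUM(level) = 0 + 1 + 2 + 3 = 6.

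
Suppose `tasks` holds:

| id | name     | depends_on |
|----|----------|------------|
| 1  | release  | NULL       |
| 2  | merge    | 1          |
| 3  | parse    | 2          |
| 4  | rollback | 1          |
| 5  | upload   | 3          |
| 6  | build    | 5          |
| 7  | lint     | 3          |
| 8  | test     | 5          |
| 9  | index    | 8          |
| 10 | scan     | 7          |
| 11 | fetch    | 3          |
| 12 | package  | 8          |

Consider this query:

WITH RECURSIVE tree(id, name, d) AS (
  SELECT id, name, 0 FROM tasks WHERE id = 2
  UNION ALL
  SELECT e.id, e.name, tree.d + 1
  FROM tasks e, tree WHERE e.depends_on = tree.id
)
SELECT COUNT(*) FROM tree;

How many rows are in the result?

10

Base: id=2 (merge) at d 0.
Iteration 1: rows with depends_on in {2} -> parse (id 3, d 1).
Iteration 2: rows with depends_on in {3} -> upload (id 5, d 2), lint (id 7, d 2), fetch (id 11, d 2).
Iteration 3: rows with depends_on in {5,7,11} -> build (id 6, d 3), test (id 8, d 3), scan (id 10, d 3).
Iteration 4: rows with depends_on in {6,8,10} -> index (id 9, d 4), package (id 12, d 4).
Iteration 5: no rows with depends_on in {9,12}; recursion stops.
Total rows emitted: 10.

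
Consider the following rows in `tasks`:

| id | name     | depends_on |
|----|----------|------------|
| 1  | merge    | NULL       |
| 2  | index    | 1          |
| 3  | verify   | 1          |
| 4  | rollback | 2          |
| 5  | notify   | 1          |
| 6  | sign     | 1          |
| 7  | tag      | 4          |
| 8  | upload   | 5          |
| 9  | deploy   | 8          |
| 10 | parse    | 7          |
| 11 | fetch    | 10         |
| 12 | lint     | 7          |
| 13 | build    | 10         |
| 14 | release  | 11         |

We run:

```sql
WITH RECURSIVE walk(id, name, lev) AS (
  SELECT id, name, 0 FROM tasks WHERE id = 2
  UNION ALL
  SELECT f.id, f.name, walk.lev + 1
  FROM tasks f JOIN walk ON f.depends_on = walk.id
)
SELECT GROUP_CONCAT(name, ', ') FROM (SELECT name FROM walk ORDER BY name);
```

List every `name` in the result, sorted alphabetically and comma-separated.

Base: id=2 (index) at lev 0.
Iteration 1: rows with depends_on in {2} -> rollback (id 4, lev 1).
Iteration 2: rows with depends_on in {4} -> tag (id 7, lev 2).
Iteration 3: rows with depends_on in {7} -> parse (id 10, lev 3), lint (id 12, lev 3).
Iteration 4: rows with depends_on in {10,12} -> fetch (id 11, lev 4), build (id 13, lev 4).
Iteration 5: rows with depends_on in {11,13} -> release (id 14, lev 5).
Iteration 6: no rows with depends_on in {14}; recursion stops.

build, fetch, index, lint, parse, release, rollback, tag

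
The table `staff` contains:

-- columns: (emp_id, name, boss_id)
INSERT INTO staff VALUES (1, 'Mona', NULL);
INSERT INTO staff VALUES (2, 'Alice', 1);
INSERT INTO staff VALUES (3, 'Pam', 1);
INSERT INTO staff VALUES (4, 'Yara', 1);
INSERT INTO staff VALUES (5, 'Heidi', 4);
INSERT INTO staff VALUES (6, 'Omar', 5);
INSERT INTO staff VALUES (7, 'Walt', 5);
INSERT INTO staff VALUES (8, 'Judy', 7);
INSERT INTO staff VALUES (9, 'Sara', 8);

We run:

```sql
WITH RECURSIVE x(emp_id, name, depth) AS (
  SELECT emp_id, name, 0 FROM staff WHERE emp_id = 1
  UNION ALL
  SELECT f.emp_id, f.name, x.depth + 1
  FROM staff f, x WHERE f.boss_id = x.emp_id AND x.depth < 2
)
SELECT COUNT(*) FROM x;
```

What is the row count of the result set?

5

Base: emp_id=1 (Mona) at depth 0.
Iteration 1: rows with boss_id in {1} -> Alice (id 2, depth 1), Pam (id 3, depth 1), Yara (id 4, depth 1).
Iteration 2: rows with boss_id in {2,3,4} -> Heidi (id 5, depth 2).
Iteration 3: depth < 2 fails for all current rows; recursion stops.
Total rows emitted: 5.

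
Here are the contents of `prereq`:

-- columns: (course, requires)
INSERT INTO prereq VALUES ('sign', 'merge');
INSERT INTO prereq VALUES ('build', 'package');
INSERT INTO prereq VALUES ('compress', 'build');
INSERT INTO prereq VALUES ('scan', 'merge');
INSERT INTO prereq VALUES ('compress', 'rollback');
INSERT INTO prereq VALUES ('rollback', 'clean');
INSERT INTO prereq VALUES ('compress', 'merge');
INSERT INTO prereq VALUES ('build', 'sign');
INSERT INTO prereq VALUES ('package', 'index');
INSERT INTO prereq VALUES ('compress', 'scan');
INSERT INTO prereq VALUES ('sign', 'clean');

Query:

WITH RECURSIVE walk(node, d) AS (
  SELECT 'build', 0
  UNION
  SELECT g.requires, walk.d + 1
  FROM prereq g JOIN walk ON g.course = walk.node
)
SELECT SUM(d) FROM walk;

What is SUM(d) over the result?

Base: (build, d=0).
Iteration 1: edges from {build} -> (package, d=1), (sign, d=1).
Iteration 2: edges from {package,sign} -> (clean, d=2), (index, d=2), (merge, d=2).
Iteration 3: no outgoing edges from {clean,index,merge}; recursion stops.
SUM(d) = 0 + 1 + 1 + 2 + 2 + 2 = 8.

8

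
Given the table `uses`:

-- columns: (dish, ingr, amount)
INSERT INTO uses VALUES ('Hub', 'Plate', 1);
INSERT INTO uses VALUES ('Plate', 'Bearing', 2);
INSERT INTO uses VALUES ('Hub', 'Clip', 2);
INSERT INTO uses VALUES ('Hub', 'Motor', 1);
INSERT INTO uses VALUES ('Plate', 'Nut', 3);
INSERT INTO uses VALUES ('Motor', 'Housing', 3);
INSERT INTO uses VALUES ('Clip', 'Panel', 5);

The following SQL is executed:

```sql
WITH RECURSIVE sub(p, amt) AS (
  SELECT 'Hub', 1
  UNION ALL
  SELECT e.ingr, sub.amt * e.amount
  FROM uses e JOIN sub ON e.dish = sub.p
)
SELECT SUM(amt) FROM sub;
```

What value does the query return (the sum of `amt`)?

23

Base: (Hub, amt=1).
Iteration 1: components of {Hub} -> Clip = 1*2 = 2, Motor = 1*1 = 1, Plate = 1*1 = 1.
Iteration 2: components of {Clip,Motor,Plate} -> Bearing = 1*2 = 2, Housing = 1*3 = 3, Nut = 1*3 = 3, Panel = 2*5 = 10.
Iteration 3: no further components; recursion stops.
SUM(amt) = 1 + 1 + 2 + 1 + 2 + 3 + 10 + 3 = 23.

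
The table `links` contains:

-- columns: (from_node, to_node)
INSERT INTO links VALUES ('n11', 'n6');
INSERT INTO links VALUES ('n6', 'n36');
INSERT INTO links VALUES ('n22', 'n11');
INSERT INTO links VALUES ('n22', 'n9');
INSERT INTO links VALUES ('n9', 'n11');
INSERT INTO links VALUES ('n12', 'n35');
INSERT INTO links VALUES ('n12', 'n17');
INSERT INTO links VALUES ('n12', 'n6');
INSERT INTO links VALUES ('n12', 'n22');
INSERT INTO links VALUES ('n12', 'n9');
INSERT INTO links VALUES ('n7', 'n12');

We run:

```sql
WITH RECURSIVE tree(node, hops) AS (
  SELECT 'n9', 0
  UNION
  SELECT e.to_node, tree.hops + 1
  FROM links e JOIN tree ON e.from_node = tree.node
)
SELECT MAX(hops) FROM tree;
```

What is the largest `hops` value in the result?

3

Base: (n9, hops=0).
Iteration 1: edges from {n9} -> (n11, hops=1).
Iteration 2: edges from {n11} -> (n6, hops=2).
Iteration 3: edges from {n6} -> (n36, hops=3).
Iteration 4: no outgoing edges from {n36}; recursion stops.
hops values: 0, 1, 2, 3; the maximum is 3.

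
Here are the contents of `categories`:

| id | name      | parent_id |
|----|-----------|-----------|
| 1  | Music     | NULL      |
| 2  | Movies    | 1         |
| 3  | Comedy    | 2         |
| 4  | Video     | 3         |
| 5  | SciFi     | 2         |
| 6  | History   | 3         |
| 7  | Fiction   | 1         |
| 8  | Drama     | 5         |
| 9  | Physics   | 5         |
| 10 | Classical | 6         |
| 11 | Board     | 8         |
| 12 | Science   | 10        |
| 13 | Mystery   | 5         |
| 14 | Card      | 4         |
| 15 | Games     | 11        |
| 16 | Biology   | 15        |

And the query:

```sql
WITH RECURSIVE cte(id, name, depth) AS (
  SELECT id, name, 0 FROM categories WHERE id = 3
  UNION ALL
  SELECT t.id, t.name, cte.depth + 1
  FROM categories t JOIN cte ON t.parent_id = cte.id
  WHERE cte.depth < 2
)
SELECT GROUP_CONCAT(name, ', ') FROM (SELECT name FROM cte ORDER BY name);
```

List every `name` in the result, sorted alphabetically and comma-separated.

Base: id=3 (Comedy) at depth 0.
Iteration 1: rows with parent_id in {3} -> Video (id 4, depth 1), History (id 6, depth 1).
Iteration 2: rows with parent_id in {4,6} -> Classical (id 10, depth 2), Card (id 14, depth 2).
Iteration 3: depth < 2 fails for all current rows; recursion stops.

Card, Classical, Comedy, History, Video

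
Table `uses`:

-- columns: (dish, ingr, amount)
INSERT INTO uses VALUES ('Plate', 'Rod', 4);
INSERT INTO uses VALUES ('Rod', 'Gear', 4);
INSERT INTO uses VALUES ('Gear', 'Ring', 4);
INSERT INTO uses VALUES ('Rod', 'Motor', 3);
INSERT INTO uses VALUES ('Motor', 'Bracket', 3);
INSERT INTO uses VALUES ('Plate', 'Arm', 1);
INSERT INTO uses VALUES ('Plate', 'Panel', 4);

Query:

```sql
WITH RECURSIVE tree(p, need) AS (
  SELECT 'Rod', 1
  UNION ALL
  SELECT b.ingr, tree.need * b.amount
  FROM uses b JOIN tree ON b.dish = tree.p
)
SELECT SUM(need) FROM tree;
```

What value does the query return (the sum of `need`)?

33

Base: (Rod, need=1).
Iteration 1: components of {Rod} -> Gear = 1*4 = 4, Motor = 1*3 = 3.
Iteration 2: components of {Gear,Motor} -> Bracket = 3*3 = 9, Ring = 4*4 = 16.
Iteration 3: no further components; recursion stops.
SUM(need) = 1 + 3 + 4 + 9 + 16 = 33.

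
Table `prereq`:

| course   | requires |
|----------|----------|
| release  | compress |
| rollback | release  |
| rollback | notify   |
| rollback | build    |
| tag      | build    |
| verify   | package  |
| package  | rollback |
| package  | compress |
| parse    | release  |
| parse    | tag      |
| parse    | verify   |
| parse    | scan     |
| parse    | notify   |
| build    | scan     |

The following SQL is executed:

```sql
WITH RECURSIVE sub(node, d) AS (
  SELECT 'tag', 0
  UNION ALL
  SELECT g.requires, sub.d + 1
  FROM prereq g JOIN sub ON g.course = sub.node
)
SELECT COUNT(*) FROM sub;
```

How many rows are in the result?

Base: (tag, d=0).
Iteration 1: edges from {tag} -> (build, d=1).
Iteration 2: edges from {build} -> (scan, d=2).
Iteration 3: no outgoing edges from {scan}; recursion stops.
Total rows emitted: 3.

3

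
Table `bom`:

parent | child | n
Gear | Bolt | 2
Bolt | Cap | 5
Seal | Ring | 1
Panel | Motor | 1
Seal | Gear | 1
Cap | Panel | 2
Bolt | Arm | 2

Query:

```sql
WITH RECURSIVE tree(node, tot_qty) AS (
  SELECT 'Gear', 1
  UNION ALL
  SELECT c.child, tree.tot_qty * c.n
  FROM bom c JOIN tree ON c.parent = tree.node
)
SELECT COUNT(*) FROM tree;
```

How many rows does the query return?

6

Base: (Gear, tot_qty=1).
Iteration 1: components of {Gear} -> Bolt = 1*2 = 2.
Iteration 2: components of {Bolt} -> Arm = 2*2 = 4, Cap = 2*5 = 10.
Iteration 3: components of {Arm,Cap} -> Panel = 10*2 = 20.
Iteration 4: components of {Panel} -> Motor = 20*1 = 20.
Iteration 5: no further components; recursion stops.
Total rows emitted: 6.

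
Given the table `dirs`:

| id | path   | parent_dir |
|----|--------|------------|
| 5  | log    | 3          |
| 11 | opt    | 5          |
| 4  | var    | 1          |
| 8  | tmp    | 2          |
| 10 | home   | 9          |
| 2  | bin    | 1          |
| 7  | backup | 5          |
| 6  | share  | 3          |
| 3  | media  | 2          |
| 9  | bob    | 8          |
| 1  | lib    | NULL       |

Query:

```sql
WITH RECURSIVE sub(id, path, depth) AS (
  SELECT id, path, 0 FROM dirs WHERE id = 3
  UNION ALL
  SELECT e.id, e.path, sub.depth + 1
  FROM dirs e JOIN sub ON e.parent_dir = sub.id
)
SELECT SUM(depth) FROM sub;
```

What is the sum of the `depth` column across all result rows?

Base: id=3 (media) at depth 0.
Iteration 1: rows with parent_dir in {3} -> log (id 5, depth 1), share (id 6, depth 1).
Iteration 2: rows with parent_dir in {5,6} -> backup (id 7, depth 2), opt (id 11, depth 2).
Iteration 3: no rows with parent_dir in {7,11}; recursion stops.
SUM(depth) = 0 + 1 + 1 + 2 + 2 = 6.

6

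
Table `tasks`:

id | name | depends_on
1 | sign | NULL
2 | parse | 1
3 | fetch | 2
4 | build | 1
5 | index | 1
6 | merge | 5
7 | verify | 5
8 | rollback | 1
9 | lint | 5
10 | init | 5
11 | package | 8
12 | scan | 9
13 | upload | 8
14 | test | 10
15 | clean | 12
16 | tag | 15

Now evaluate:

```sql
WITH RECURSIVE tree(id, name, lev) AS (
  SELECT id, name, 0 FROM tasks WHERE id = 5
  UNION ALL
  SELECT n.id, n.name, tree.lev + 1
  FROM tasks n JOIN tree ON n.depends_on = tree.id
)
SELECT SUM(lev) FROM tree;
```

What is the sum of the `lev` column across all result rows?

15

Base: id=5 (index) at lev 0.
Iteration 1: rows with depends_on in {5} -> merge (id 6, lev 1), verify (id 7, lev 1), lint (id 9, lev 1), init (id 10, lev 1).
Iteration 2: rows with depends_on in {6,7,9,10} -> scan (id 12, lev 2), test (id 14, lev 2).
Iteration 3: rows with depends_on in {12,14} -> clean (id 15, lev 3).
Iteration 4: rows with depends_on in {15} -> tag (id 16, lev 4).
Iteration 5: no rows with depends_on in {16}; recursion stops.
SUM(lev) = 0 + 1 + 1 + 1 + 1 + 2 + 2 + 3 + 4 = 15.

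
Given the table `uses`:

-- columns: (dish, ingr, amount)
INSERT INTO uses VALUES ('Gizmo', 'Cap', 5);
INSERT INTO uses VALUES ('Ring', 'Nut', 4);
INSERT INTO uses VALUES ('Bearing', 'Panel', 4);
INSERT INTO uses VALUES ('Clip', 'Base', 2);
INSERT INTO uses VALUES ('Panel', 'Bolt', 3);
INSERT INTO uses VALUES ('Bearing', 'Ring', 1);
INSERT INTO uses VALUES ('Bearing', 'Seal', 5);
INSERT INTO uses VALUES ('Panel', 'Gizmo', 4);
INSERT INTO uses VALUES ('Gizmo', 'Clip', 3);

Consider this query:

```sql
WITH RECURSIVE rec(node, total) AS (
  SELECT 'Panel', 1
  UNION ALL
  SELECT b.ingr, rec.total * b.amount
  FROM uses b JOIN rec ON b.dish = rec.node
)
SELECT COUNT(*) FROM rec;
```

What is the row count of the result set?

6

Base: (Panel, total=1).
Iteration 1: components of {Panel} -> Bolt = 1*3 = 3, Gizmo = 1*4 = 4.
Iteration 2: components of {Bolt,Gizmo} -> Cap = 4*5 = 20, Clip = 4*3 = 12.
Iteration 3: components of {Cap,Clip} -> Base = 12*2 = 24.
Iteration 4: no further components; recursion stops.
Total rows emitted: 6.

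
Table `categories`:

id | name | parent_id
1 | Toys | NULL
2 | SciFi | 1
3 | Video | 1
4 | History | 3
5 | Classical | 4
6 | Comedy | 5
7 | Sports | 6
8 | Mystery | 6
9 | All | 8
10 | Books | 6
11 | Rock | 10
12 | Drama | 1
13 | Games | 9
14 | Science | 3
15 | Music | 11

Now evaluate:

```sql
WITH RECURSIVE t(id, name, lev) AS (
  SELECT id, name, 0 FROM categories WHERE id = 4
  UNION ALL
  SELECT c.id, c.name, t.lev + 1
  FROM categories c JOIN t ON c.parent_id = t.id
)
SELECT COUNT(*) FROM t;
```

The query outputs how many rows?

Base: id=4 (History) at lev 0.
Iteration 1: rows with parent_id in {4} -> Classical (id 5, lev 1).
Iteration 2: rows with parent_id in {5} -> Comedy (id 6, lev 2).
Iteration 3: rows with parent_id in {6} -> Sports (id 7, lev 3), Mystery (id 8, lev 3), Books (id 10, lev 3).
Iteration 4: rows with parent_id in {7,8,10} -> All (id 9, lev 4), Rock (id 11, lev 4).
Iteration 5: rows with parent_id in {9,11} -> Games (id 13, lev 5), Music (id 15, lev 5).
Iteration 6: no rows with parent_id in {13,15}; recursion stops.
Total rows emitted: 10.

10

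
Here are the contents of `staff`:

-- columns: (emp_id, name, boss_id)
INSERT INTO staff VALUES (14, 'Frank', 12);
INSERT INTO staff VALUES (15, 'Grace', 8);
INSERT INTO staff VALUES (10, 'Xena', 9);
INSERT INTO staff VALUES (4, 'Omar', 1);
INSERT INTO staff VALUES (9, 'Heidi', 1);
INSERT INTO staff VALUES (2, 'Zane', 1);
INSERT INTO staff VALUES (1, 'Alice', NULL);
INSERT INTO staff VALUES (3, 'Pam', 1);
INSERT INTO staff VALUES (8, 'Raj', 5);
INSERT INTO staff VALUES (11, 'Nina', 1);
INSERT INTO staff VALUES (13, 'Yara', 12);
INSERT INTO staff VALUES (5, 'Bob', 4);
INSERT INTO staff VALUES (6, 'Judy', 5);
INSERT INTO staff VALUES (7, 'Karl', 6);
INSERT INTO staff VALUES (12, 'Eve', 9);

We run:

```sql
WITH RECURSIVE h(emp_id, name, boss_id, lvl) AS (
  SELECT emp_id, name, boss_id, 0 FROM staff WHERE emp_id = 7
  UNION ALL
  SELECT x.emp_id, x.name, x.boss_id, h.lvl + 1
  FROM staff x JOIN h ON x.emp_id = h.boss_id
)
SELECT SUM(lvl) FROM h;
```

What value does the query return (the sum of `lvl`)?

10

Base: emp_id=7 (Karl), boss_id=6, lvl 0.
Iteration 1: join on emp_id=6 -> Judy (id 6, boss_id=5, lvl 1).
Iteration 2: join on emp_id=5 -> Bob (id 5, boss_id=4, lvl 2).
Iteration 3: join on emp_id=4 -> Omar (id 4, boss_id=1, lvl 3).
Iteration 4: join on emp_id=1 -> Alice (id 1, boss_id=NULL, lvl 4).
Iteration 5: boss_id is NULL; no match; recursion stops.
SUM(lvl) = 0 + 1 + 2 + 3 + 4 = 10.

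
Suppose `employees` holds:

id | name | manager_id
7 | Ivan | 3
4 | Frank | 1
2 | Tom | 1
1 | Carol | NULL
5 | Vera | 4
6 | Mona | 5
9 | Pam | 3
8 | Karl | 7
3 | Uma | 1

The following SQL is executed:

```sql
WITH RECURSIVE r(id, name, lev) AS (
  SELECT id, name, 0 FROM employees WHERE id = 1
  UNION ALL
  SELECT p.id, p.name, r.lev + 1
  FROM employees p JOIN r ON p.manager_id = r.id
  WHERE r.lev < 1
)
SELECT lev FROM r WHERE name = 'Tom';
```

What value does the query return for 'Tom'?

1

Base: id=1 (Carol) at lev 0.
Iteration 1: rows with manager_id in {1} -> Tom (id 2, lev 1), Uma (id 3, lev 1), Frank (id 4, lev 1).
Iteration 2: lev < 1 fails for all current rows; recursion stops.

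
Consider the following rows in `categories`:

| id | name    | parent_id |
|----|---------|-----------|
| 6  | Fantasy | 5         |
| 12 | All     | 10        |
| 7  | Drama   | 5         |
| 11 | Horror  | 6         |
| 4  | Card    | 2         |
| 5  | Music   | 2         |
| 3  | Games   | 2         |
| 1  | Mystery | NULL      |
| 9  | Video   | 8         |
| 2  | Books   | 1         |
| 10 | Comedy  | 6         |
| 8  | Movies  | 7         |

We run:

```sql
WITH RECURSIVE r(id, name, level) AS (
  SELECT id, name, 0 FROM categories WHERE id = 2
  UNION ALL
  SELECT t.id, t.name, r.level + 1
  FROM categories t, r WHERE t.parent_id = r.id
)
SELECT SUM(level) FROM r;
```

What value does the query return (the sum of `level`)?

24

Base: id=2 (Books) at level 0.
Iteration 1: rows with parent_id in {2} -> Games (id 3, level 1), Card (id 4, level 1), Music (id 5, level 1).
Iteration 2: rows with parent_id in {3,4,5} -> Fantasy (id 6, level 2), Drama (id 7, level 2).
Iteration 3: rows with parent_id in {6,7} -> Movies (id 8, level 3), Comedy (id 10, level 3), Horror (id 11, level 3).
Iteration 4: rows with parent_id in {8,10,11} -> Video (id 9, level 4), All (id 12, level 4).
Iteration 5: no rows with parent_id in {9,12}; recursion stops.
SUM(level) = 0 + 1 + 1 + 1 + 2 + 2 + 3 + 3 + 3 + 4 + 4 = 24.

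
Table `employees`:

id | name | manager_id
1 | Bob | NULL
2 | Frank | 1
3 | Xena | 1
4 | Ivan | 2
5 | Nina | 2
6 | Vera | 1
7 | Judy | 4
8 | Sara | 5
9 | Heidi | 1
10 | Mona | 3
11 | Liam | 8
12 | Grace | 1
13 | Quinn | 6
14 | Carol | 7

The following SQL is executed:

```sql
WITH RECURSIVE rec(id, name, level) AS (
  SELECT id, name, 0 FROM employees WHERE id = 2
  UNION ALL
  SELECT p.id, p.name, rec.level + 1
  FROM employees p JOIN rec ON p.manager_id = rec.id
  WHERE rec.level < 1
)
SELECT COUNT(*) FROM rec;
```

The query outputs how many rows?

Base: id=2 (Frank) at level 0.
Iteration 1: rows with manager_id in {2} -> Ivan (id 4, level 1), Nina (id 5, level 1).
Iteration 2: level < 1 fails for all current rows; recursion stops.
Total rows emitted: 3.

3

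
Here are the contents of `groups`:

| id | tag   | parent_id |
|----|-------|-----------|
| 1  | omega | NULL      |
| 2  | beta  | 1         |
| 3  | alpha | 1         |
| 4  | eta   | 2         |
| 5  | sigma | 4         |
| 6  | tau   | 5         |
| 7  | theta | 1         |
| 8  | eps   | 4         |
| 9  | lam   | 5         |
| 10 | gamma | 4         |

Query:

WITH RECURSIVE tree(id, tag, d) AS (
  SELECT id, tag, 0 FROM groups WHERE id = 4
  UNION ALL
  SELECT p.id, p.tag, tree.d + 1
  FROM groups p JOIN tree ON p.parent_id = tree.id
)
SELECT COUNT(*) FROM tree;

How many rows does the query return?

Base: id=4 (eta) at d 0.
Iteration 1: rows with parent_id in {4} -> sigma (id 5, d 1), eps (id 8, d 1), gamma (id 10, d 1).
Iteration 2: rows with parent_id in {5,8,10} -> tau (id 6, d 2), lam (id 9, d 2).
Iteration 3: no rows with parent_id in {6,9}; recursion stops.
Total rows emitted: 6.

6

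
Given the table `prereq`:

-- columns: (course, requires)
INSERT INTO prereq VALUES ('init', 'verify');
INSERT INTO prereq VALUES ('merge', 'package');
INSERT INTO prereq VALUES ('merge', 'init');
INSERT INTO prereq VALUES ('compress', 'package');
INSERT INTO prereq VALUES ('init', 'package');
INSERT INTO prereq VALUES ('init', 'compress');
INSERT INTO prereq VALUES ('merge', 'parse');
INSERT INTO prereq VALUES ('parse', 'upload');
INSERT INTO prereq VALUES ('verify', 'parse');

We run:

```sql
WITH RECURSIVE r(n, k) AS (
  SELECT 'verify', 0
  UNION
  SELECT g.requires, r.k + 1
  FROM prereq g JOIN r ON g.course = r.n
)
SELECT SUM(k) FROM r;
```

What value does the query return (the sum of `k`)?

3

Base: (verify, k=0).
Iteration 1: edges from {verify} -> (parse, k=1).
Iteration 2: edges from {parse} -> (upload, k=2).
Iteration 3: no outgoing edges from {upload}; recursion stops.
SUM(k) = 0 + 1 + 2 = 3.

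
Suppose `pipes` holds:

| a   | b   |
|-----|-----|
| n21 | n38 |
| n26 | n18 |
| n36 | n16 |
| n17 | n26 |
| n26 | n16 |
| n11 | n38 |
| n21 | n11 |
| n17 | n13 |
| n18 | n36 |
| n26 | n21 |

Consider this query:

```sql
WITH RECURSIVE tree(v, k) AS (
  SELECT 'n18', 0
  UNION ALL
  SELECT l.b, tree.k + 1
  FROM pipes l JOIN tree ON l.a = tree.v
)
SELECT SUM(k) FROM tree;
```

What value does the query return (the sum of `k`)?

3

Base: (n18, k=0).
Iteration 1: edges from {n18} -> (n36, k=1).
Iteration 2: edges from {n36} -> (n16, k=2).
Iteration 3: no outgoing edges from {n16}; recursion stops.
SUM(k) = 0 + 1 + 2 = 3.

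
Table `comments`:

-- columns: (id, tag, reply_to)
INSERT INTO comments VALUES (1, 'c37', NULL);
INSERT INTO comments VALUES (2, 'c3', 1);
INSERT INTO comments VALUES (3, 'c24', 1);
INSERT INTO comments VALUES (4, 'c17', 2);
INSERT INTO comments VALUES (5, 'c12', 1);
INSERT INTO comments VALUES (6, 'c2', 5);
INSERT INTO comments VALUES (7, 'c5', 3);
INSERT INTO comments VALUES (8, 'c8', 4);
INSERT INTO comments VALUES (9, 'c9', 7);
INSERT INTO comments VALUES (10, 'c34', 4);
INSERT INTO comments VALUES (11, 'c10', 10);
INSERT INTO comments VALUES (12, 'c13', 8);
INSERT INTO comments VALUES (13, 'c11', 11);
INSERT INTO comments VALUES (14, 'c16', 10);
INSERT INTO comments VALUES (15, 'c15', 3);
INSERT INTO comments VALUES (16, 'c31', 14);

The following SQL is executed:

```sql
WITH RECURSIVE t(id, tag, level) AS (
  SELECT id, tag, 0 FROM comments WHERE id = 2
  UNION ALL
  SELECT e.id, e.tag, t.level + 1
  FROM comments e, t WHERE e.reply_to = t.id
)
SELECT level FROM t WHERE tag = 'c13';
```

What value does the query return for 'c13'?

Base: id=2 (c3) at level 0.
Iteration 1: rows with reply_to in {2} -> c17 (id 4, level 1).
Iteration 2: rows with reply_to in {4} -> c8 (id 8, level 2), c34 (id 10, level 2).
Iteration 3: rows with reply_to in {8,10} -> c10 (id 11, level 3), c13 (id 12, level 3), c16 (id 14, level 3).
Iteration 4: rows with reply_to in {11,12,14} -> c11 (id 13, level 4), c31 (id 16, level 4).
Iteration 5: no rows with reply_to in {13,16}; recursion stops.

3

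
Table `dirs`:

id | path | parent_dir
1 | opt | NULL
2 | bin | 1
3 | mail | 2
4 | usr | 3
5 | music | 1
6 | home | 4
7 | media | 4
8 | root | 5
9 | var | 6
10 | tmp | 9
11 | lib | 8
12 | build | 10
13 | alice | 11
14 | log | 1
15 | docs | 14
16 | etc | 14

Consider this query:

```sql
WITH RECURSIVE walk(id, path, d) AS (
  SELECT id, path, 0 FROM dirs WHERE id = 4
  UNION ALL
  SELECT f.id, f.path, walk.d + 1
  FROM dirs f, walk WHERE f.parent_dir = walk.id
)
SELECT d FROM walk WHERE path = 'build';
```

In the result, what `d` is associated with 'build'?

4

Base: id=4 (usr) at d 0.
Iteration 1: rows with parent_dir in {4} -> home (id 6, d 1), media (id 7, d 1).
Iteration 2: rows with parent_dir in {6,7} -> var (id 9, d 2).
Iteration 3: rows with parent_dir in {9} -> tmp (id 10, d 3).
Iteration 4: rows with parent_dir in {10} -> build (id 12, d 4).
Iteration 5: no rows with parent_dir in {12}; recursion stops.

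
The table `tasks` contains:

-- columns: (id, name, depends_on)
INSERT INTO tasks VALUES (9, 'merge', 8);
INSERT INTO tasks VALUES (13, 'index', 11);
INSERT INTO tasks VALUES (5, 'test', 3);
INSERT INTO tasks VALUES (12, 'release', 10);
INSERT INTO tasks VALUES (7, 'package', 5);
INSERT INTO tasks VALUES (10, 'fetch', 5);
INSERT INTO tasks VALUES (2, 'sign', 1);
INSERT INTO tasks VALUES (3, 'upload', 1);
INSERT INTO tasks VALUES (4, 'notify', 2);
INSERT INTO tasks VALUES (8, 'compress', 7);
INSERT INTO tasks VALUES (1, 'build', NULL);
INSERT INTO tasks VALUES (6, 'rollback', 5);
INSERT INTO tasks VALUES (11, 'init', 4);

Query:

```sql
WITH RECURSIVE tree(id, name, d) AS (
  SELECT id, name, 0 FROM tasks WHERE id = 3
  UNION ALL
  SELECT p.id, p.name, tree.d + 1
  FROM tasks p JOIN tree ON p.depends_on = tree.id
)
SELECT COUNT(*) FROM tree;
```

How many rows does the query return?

Base: id=3 (upload) at d 0.
Iteration 1: rows with depends_on in {3} -> test (id 5, d 1).
Iteration 2: rows with depends_on in {5} -> rollback (id 6, d 2), package (id 7, d 2), fetch (id 10, d 2).
Iteration 3: rows with depends_on in {6,7,10} -> compress (id 8, d 3), release (id 12, d 3).
Iteration 4: rows with depends_on in {8,12} -> merge (id 9, d 4).
Iteration 5: no rows with depends_on in {9}; recursion stops.
Total rows emitted: 8.

8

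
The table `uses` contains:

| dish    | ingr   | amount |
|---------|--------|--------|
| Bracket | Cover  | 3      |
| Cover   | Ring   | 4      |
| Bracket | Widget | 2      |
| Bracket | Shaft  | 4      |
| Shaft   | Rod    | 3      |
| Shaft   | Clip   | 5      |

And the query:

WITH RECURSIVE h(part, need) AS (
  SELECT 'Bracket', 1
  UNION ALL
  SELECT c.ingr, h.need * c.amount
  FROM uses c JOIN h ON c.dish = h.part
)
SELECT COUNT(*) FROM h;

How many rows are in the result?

7

Base: (Bracket, need=1).
Iteration 1: components of {Bracket} -> Cover = 1*3 = 3, Shaft = 1*4 = 4, Widget = 1*2 = 2.
Iteration 2: components of {Cover,Shaft,Widget} -> Clip = 4*5 = 20, Ring = 3*4 = 12, Rod = 4*3 = 12.
Iteration 3: no further components; recursion stops.
Total rows emitted: 7.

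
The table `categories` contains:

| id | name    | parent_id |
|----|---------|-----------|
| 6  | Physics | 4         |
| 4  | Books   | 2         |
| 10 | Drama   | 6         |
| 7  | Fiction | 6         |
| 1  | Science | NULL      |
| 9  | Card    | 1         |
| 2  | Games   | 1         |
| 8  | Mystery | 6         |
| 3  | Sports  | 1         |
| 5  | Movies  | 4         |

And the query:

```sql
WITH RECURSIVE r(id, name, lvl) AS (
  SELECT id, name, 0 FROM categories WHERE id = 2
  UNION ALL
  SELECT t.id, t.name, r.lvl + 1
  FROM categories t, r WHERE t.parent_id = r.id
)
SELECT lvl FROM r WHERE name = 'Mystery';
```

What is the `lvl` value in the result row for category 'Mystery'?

3

Base: id=2 (Games) at lvl 0.
Iteration 1: rows with parent_id in {2} -> Books (id 4, lvl 1).
Iteration 2: rows with parent_id in {4} -> Movies (id 5, lvl 2), Physics (id 6, lvl 2).
Iteration 3: rows with parent_id in {5,6} -> Fiction (id 7, lvl 3), Mystery (id 8, lvl 3), Drama (id 10, lvl 3).
Iteration 4: no rows with parent_id in {7,8,10}; recursion stops.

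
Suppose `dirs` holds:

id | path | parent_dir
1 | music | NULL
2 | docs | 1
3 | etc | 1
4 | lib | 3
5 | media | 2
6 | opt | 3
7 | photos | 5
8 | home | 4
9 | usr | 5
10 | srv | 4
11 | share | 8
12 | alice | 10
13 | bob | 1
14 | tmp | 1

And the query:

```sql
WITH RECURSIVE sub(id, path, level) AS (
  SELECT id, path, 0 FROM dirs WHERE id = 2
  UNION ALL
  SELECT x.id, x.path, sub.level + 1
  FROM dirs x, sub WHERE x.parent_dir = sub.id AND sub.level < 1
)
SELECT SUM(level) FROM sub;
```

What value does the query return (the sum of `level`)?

1

Base: id=2 (docs) at level 0.
Iteration 1: rows with parent_dir in {2} -> media (id 5, level 1).
Iteration 2: level < 1 fails for all current rows; recursion stops.
SUM(level) = 0 + 1 = 1.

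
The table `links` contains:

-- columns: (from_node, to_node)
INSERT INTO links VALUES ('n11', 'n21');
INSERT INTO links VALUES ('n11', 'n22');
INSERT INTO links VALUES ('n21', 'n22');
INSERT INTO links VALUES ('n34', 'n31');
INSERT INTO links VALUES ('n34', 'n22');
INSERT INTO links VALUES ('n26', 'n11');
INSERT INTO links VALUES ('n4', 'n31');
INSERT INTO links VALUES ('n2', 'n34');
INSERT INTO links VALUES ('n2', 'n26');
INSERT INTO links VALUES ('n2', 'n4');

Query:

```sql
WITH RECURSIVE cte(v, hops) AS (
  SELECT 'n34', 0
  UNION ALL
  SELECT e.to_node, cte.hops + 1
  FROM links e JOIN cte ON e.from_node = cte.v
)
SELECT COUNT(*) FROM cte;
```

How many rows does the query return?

3

Base: (n34, hops=0).
Iteration 1: edges from {n34} -> (n22, hops=1), (n31, hops=1).
Iteration 2: no outgoing edges from {n22,n31}; recursion stops.
Total rows emitted: 3.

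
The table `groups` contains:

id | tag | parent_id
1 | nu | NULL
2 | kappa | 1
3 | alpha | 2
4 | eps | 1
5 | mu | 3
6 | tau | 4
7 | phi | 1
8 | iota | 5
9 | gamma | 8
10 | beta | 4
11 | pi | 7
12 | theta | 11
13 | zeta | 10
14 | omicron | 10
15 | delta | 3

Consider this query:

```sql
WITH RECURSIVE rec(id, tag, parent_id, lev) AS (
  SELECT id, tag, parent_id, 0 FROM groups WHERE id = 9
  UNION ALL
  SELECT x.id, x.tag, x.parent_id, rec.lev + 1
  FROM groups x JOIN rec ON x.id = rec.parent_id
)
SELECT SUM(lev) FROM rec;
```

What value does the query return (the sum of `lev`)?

15

Base: id=9 (gamma), parent_id=8, lev 0.
Iteration 1: join on id=8 -> iota (id 8, parent_id=5, lev 1).
Iteration 2: join on id=5 -> mu (id 5, parent_id=3, lev 2).
Iteration 3: join on id=3 -> alpha (id 3, parent_id=2, lev 3).
Iteration 4: join on id=2 -> kappa (id 2, parent_id=1, lev 4).
Iteration 5: join on id=1 -> nu (id 1, parent_id=NULL, lev 5).
Iteration 6: parent_id is NULL; no match; recursion stops.
SUM(lev) = 0 + 1 + 2 + 3 + 4 + 5 = 15.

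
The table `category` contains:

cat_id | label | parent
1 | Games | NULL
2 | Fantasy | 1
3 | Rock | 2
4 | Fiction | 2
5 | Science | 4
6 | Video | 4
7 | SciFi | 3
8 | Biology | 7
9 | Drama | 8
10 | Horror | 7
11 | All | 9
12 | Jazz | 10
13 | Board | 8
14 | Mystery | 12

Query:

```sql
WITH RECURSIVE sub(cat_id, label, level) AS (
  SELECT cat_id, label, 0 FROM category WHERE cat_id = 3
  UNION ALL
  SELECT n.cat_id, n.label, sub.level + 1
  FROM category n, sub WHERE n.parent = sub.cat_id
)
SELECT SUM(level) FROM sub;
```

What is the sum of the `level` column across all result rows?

22

Base: cat_id=3 (Rock) at level 0.
Iteration 1: rows with parent in {3} -> SciFi (id 7, level 1).
Iteration 2: rows with parent in {7} -> Biology (id 8, level 2), Horror (id 10, level 2).
Iteration 3: rows with parent in {8,10} -> Drama (id 9, level 3), Jazz (id 12, level 3), Board (id 13, level 3).
Iteration 4: rows with parent in {9,12,13} -> All (id 11, level 4), Mystery (id 14, level 4).
Iteration 5: no rows with parent in {11,14}; recursion stops.
SUM(level) = 0 + 1 + 2 + 2 + 3 + 3 + 3 + 4 + 4 = 22.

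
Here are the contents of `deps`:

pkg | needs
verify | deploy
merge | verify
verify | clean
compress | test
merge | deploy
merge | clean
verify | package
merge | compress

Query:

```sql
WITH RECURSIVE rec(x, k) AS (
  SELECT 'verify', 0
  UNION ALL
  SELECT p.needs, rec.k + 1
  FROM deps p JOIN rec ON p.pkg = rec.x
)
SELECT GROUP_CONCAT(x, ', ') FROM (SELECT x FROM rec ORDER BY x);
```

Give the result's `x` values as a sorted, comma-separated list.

Base: (verify, k=0).
Iteration 1: edges from {verify} -> (clean, k=1), (deploy, k=1), (package, k=1).
Iteration 2: no outgoing edges from {clean,deploy,package}; recursion stops.

clean, deploy, package, verify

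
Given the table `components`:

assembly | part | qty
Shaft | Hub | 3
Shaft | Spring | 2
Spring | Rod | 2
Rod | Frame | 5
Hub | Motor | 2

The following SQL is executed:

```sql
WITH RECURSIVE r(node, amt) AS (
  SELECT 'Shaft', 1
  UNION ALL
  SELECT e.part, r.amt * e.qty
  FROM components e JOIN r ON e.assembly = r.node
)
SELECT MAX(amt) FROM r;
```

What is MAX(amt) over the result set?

20

Base: (Shaft, amt=1).
Iteration 1: components of {Shaft} -> Hub = 1*3 = 3, Spring = 1*2 = 2.
Iteration 2: components of {Hub,Spring} -> Motor = 3*2 = 6, Rod = 2*2 = 4.
Iteration 3: components of {Motor,Rod} -> Frame = 4*5 = 20.
Iteration 4: no further components; recursion stops.
amt values: 1, 3, 2, 6, 4, 20; the maximum is 20.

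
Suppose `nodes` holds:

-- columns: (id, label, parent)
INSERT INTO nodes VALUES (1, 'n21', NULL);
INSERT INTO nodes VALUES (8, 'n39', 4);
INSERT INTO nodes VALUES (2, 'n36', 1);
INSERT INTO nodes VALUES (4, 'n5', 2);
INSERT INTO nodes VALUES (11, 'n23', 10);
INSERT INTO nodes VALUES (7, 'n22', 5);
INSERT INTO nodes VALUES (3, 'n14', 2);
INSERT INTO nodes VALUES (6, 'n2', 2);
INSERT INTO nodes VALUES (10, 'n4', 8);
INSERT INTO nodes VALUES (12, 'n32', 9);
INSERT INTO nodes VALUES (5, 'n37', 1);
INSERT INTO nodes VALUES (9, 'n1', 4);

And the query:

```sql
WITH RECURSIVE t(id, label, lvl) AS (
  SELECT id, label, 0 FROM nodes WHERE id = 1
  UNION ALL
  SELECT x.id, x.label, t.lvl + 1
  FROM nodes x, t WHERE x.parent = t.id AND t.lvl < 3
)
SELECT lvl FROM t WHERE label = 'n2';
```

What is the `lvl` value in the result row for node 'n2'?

2

Base: id=1 (n21) at lvl 0.
Iteration 1: rows with parent in {1} -> n36 (id 2, lvl 1), n37 (id 5, lvl 1).
Iteration 2: rows with parent in {2,5} -> n14 (id 3, lvl 2), n5 (id 4, lvl 2), n2 (id 6, lvl 2), n22 (id 7, lvl 2).
Iteration 3: rows with parent in {3,4,6,7} -> n39 (id 8, lvl 3), n1 (id 9, lvl 3).
Iteration 4: lvl < 3 fails for all current rows; recursion stops.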